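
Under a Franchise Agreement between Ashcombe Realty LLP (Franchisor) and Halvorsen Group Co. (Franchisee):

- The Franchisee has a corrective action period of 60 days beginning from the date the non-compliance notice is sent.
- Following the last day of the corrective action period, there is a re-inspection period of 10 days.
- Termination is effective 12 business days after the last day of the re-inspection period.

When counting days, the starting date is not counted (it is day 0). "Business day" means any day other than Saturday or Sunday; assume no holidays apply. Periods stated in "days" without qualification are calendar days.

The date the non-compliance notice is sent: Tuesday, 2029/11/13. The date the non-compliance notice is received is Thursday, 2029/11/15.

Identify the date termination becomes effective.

2030/02/07

Adding 60 calendar days to 2029/11/13 gives 2030/01/12, which is the last day of the corrective action period.
The last day of the re-inspection period: 2030/01/12 + 10 days = 2030/01/22.
The date termination becomes effective: 12 business days after Tuesday, 2030/01/22, skipping weekends — Jan 23, Jan 24, Jan 25, Jan 28, …, Feb 5, Feb 6, Feb 7 — lands on Thursday, 2030/02/07.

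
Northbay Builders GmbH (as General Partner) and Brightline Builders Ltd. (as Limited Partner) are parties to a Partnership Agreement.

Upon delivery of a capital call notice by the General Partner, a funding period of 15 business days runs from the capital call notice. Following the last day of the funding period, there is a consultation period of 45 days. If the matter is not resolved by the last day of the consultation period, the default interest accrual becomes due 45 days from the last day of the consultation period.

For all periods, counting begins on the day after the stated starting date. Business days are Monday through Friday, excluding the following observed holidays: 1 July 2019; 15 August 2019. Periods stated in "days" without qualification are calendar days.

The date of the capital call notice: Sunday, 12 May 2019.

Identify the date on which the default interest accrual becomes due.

From Sunday, 12 May 2019, 15 business days (May 13, May 14, May 15, May 16, …, May 29, May 30, May 31, skipping weekends) brings us to Friday, 31 May 2019, which is the last day of the funding period.
The last day of the consultation period: 31 May 2019 + 45 days = 15 July 2019.
The date on which the default interest accrual becomes due: 45 calendar days after 15 July 2019 is 29 August 2019.

29 August 2019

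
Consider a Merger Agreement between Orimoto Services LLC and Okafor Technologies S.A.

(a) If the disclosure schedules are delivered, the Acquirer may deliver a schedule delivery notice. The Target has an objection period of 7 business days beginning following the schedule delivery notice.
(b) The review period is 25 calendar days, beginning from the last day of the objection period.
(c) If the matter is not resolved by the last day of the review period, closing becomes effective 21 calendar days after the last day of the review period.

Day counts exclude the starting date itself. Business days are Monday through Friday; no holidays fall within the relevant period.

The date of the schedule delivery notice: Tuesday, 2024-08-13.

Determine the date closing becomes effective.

From Tuesday, 2024-08-13, 7 business days (Aug 14, Aug 15, Aug 16, Aug 19, Aug 20, Aug 21, Aug 22, skipping weekends) brings us to Thursday, 2024-08-22, which is the last day of the objection period.
The last day of the review period: 2024-08-22 + 25 days = 2024-09-16.
The date closing becomes effective: 2024-09-16 + 21 days = 2024-10-07.

2024-10-07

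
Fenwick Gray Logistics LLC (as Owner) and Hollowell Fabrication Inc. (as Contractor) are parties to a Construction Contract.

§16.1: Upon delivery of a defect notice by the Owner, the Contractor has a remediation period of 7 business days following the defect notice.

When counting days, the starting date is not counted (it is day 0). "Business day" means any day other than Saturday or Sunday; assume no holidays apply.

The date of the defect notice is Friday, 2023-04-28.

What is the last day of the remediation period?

2023-05-09

The last day of the remediation period: counting 7 business days from Friday, 2023-04-28 (May 1, May 2, May 3, May 4, May 5, May 8, May 9, skipping weekends) reaches Tuesday, 2023-05-09.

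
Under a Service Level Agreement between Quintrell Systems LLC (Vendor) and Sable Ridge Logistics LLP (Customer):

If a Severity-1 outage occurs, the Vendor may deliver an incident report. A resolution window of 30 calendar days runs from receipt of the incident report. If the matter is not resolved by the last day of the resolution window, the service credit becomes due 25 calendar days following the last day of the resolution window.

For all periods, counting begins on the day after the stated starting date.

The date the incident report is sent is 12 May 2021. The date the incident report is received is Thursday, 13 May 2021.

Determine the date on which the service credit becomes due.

7 July 2021

The last day of the resolution window: 30 calendar days after 13 May 2021 is 12 June 2021.
Adding 25 calendar days to 12 June 2021 gives 7 July 2021, which is the date on which the service credit becomes due.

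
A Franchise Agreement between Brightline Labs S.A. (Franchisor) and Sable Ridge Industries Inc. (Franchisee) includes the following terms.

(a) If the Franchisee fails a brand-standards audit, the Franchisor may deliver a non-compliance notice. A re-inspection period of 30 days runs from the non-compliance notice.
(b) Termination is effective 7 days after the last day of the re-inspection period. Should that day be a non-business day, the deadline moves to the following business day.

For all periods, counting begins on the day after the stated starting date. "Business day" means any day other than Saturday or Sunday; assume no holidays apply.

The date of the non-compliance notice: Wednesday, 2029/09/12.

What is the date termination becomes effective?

Adding 30 calendar days to 2029/09/12 gives 2029/10/12, which is the last day of the re-inspection period.
The date termination becomes effective: 2029/10/12 + 7 days = 2029/10/19. 2029/10/19 is a Friday, so no roll-forward applies.

2029/10/19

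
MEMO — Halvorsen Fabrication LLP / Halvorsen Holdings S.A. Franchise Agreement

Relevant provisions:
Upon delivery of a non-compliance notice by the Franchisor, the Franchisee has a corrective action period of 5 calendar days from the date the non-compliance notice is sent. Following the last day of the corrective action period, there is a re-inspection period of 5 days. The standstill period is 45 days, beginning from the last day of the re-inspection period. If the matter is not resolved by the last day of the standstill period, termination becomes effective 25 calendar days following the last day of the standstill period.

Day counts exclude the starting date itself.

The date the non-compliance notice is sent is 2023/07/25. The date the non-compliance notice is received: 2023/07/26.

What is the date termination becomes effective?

2023/10/13

Adding 5 calendar days to 2023/07/25 gives 2023/07/30, which is the last day of the corrective action period.
The last day of the re-inspection period: 2023/07/30 + 5 days = 2023/08/04.
The last day of the standstill period: 45 calendar days after 2023/08/04 is 2023/09/18.
The date termination becomes effective: 2023/09/18 + 25 days = 2023/10/13.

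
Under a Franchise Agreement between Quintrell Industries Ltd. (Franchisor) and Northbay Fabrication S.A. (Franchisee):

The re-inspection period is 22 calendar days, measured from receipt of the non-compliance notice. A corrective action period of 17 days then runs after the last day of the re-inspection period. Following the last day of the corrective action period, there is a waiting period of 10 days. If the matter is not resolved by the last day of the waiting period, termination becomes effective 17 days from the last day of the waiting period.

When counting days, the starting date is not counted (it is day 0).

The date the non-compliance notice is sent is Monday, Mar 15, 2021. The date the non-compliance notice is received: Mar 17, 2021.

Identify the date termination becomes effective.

May 22, 2021

Adding 22 calendar days to Mar 17, 2021 gives Apr 8, 2021, which is the last day of the re-inspection period.
The last day of the corrective action period: 17 calendar days after Apr 8, 2021 is Apr 25, 2021.
Adding 10 calendar days to Apr 25, 2021 gives May 5, 2021, which is the last day of the waiting period.
The date termination becomes effective: May 5, 2021 + 17 days = May 22, 2021.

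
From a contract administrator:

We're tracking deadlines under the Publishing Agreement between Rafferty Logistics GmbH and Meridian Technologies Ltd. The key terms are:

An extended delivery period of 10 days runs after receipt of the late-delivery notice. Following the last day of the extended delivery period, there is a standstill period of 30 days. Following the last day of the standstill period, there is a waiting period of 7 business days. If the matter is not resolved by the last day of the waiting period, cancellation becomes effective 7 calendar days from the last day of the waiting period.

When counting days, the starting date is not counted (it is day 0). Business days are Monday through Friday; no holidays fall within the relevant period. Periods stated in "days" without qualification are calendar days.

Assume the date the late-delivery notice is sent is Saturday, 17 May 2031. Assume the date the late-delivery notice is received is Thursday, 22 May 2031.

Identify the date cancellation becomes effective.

17 July 2031

The last day of the extended delivery period: 10 calendar days after 22 May 2031 is 1 June 2031.
The last day of the standstill period: 1 June 2031 + 30 days = 1 July 2031.
The last day of the waiting period: 7 business days after Tuesday, 1 July 2031, skipping weekends — Jul 2, Jul 3, Jul 4, Jul 7, Jul 8, Jul 9, Jul 10 — lands on Thursday, 10 July 2031.
The date cancellation becomes effective: 10 July 2031 + 7 days = 17 July 2031.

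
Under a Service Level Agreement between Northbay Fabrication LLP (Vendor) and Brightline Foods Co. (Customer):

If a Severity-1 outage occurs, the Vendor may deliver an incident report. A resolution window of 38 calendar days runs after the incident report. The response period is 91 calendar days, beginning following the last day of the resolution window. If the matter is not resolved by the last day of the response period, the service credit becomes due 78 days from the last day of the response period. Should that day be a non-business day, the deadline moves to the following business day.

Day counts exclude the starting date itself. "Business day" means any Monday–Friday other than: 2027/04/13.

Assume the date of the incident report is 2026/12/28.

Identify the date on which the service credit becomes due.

2027/07/23

The last day of the resolution window: 38 calendar days after 2026/12/28 is 2027/02/04.
The last day of the response period: 91 calendar days after 2027/02/04 is 2027/05/06.
The date on which the service credit becomes due: 2027/05/06 + 78 days = 2027/07/23. 2027/07/23 is a Friday and is not a listed holiday, so no roll-forward applies.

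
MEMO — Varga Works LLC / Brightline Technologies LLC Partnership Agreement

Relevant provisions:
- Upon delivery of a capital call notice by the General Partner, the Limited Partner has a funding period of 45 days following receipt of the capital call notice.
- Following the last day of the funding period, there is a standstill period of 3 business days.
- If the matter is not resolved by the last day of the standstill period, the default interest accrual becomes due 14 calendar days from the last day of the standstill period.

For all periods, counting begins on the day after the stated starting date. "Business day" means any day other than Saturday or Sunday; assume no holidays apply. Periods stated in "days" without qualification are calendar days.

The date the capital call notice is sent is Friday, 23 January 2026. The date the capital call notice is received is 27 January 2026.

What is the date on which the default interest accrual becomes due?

1 April 2026

The last day of the funding period: 27 January 2026 + 45 days = 13 March 2026.
The last day of the standstill period: counting 3 business days from Friday, 13 March 2026 (Mar 16, Mar 17, Mar 18, skipping weekends) reaches Wednesday, 18 March 2026.
The date on which the default interest accrual becomes due: 18 March 2026 + 14 days = 1 April 2026.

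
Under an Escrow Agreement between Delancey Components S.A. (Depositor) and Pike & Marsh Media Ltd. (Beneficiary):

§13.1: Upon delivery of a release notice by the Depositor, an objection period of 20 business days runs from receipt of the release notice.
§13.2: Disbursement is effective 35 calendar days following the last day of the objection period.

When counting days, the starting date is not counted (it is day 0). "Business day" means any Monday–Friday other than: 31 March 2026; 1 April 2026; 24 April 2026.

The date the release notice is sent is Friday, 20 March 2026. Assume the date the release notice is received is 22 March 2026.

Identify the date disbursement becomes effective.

26 May 2026

From Sunday, 22 March 2026, 20 business days (Mar 23, Mar 24, Mar 25, Mar 26, …, Apr 17, Apr 20, Apr 21, skipping weekends and the listed holidays on Mar 31, Apr 1) brings us to Tuesday, 21 April 2026, which is the last day of the objection period.
The date disbursement becomes effective: 35 calendar days after 21 April 2026 is 26 May 2026.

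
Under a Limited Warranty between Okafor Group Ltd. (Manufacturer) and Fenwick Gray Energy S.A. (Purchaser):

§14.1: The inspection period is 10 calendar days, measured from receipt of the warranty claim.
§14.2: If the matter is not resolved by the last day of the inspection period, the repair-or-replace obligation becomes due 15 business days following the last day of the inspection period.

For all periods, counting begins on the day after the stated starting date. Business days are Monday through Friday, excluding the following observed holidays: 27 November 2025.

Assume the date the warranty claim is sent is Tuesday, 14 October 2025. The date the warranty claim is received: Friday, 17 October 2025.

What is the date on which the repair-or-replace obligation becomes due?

17 November 2025

Adding 10 calendar days to 17 October 2025 gives 27 October 2025, which is the last day of the inspection period.
The date on which the repair-or-replace obligation becomes due: counting 15 business days from Monday, 27 October 2025 (Oct 28, Oct 29, Oct 30, Oct 31, …, Nov 13, Nov 14, Nov 17, skipping weekends) reaches Monday, 17 November 2025.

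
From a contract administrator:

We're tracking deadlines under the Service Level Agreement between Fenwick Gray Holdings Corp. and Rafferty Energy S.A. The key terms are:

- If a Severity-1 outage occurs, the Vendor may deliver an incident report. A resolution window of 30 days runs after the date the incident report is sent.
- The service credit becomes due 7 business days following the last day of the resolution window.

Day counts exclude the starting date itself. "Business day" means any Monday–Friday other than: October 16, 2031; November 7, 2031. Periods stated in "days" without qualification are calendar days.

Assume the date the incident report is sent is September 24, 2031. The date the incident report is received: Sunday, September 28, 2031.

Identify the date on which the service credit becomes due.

The last day of the resolution window: 30 calendar days after September 24, 2031 is October 24, 2031.
The date on which the service credit becomes due: 7 business days after Friday, October 24, 2031, skipping weekends — Oct 27, Oct 28, Oct 29, Oct 30, Oct 31, Nov 3, Nov 4 — lands on Tuesday, November 4, 2031.

November 4, 2031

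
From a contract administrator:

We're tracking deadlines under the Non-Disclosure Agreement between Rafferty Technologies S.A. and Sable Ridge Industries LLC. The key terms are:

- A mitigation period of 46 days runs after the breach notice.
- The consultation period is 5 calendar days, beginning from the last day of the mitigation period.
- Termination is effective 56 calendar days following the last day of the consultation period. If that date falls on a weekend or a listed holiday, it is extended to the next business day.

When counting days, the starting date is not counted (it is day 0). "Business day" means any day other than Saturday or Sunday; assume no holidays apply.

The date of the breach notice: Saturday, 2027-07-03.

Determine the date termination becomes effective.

2027-10-18

The last day of the mitigation period: 2027-07-03 + 46 days = 2027-08-18.
Adding 5 calendar days to 2027-08-18 gives 2027-08-23, which is the last day of the consultation period.
Adding 56 calendar days to 2027-08-23 gives 2027-10-18, which is the date termination becomes effective. 2027-10-18 is a Monday, so no roll-forward applies.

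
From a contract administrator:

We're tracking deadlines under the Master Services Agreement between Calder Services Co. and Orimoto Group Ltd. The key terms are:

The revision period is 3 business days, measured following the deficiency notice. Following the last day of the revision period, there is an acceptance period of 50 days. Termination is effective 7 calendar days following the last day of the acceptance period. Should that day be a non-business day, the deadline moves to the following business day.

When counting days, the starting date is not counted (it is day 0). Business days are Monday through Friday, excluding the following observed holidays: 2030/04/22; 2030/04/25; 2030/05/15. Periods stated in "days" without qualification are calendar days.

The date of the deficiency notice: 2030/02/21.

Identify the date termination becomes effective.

The last day of the revision period: 3 business days after Thursday, 2030/02/21, skipping weekends — Feb 22, Feb 25, Feb 26 — lands on Tuesday, 2030/02/26.
Adding 50 calendar days to 2030/02/26 gives 2030/04/17, which is the last day of the acceptance period.
The date termination becomes effective: 2030/04/17 + 7 days = 2030/04/24. 2030/04/24 is a Wednesday and is not a listed holiday, so no roll-forward applies.

2030/04/24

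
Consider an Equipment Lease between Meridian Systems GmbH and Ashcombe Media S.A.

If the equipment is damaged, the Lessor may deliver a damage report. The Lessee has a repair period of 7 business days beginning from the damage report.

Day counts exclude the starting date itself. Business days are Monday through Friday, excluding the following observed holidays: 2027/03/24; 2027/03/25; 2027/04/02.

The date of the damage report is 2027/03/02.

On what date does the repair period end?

2027/03/11

The last day of the repair period: counting 7 business days from Tuesday, 2027/03/02 (Mar 3, Mar 4, Mar 5, Mar 8, Mar 9, Mar 10, Mar 11, skipping weekends) reaches Thursday, 2027/03/11.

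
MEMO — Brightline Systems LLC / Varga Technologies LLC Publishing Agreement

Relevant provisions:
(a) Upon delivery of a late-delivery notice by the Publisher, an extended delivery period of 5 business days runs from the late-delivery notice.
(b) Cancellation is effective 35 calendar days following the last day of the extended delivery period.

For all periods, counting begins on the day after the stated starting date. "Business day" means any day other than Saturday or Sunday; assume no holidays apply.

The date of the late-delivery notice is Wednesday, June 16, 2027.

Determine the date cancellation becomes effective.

July 28, 2027

The last day of the extended delivery period: counting 5 business days from Wednesday, June 16, 2027 (Jun 17, Jun 18, Jun 21, Jun 22, Jun 23, skipping weekends) reaches Wednesday, June 23, 2027.
The date cancellation becomes effective: 35 calendar days after June 23, 2027 is July 28, 2027.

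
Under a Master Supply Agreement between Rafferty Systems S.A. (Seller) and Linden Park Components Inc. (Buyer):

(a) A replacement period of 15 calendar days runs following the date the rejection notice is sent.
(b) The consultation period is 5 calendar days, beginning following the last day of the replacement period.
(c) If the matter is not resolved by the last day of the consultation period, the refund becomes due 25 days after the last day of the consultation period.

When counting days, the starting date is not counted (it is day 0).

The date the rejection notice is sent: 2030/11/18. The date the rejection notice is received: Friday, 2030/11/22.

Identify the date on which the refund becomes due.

The last day of the replacement period: 2030/11/18 + 15 days = 2030/12/03.
Adding 5 calendar days to 2030/12/03 gives 2030/12/08, which is the last day of the consultation period.
The date on which the refund becomes due: 25 calendar days after 2030/12/08 is 2031/01/02.

2031/01/02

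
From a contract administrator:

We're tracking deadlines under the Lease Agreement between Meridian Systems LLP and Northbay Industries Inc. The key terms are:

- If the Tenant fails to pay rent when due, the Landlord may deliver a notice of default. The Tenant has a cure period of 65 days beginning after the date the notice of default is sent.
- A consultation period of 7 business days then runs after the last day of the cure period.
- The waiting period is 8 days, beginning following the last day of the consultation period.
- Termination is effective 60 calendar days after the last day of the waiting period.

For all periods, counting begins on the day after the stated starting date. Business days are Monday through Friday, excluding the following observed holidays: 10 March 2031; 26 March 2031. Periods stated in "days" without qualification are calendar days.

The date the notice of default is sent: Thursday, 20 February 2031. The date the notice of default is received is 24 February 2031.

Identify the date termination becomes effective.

The last day of the cure period: 65 calendar days after 20 February 2031 is 26 April 2031.
The last day of the consultation period: 7 business days after Saturday, 26 April 2031, skipping weekends — Apr 28, Apr 29, Apr 30, May 1, May 2, May 5, May 6 — lands on Tuesday, 6 May 2031.
The last day of the waiting period: 8 calendar days after 6 May 2031 is 14 May 2031.
Adding 60 calendar days to 14 May 2031 gives 13 July 2031, which is the date termination becomes effective.

13 July 2031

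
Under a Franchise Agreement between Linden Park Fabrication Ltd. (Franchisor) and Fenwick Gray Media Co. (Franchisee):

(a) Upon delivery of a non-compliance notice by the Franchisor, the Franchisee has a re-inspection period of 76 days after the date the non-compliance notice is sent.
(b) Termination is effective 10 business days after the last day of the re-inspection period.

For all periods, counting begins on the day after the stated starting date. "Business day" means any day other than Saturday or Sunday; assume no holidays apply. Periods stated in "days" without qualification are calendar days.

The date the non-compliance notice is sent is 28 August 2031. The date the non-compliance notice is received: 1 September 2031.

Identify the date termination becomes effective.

Adding 76 calendar days to 28 August 2031 gives 12 November 2031, which is the last day of the re-inspection period.
The date termination becomes effective: 10 business days after Wednesday, 12 November 2031, skipping weekends — Nov 13, Nov 14, Nov 17, Nov 18, Nov 19, Nov 20, Nov 21, Nov 24, Nov 25, Nov 26 — lands on Wednesday, 26 November 2031.

26 November 2031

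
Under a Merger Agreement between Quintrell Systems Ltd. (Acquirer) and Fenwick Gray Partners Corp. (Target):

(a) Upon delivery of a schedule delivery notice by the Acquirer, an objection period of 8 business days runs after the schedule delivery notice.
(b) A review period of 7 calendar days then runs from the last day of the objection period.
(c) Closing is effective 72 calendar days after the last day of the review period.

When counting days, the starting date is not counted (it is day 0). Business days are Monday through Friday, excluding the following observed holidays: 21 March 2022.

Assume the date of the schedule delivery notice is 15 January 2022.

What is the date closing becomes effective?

From Saturday, 15 January 2022, 8 business days (Jan 17, Jan 18, Jan 19, Jan 20, Jan 21, Jan 24, Jan 25, Jan 26, skipping weekends) brings us to Wednesday, 26 January 2022, which is the last day of the objection period.
The last day of the review period: 26 January 2022 + 7 days = 2 February 2022.
The date closing becomes effective: 2 February 2022 + 72 days = 15 April 2022.

15 April 2022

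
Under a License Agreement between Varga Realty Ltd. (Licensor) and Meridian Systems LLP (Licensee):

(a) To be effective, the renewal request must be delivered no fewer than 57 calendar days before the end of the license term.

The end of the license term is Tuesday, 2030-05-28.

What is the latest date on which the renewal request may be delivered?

2030-04-01

Counting back 57 calendar days from 2030-05-28 gives 2030-04-01.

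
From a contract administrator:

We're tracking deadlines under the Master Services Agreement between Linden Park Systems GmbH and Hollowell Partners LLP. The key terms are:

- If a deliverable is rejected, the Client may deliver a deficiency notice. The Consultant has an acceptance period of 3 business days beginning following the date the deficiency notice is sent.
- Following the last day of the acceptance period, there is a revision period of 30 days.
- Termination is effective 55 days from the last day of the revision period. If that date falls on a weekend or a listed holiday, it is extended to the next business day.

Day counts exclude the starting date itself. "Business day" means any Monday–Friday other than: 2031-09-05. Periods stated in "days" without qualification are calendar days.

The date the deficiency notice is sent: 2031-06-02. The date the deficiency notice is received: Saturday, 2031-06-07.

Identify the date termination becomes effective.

The last day of the acceptance period: 3 business days after Monday, 2031-06-02, skipping weekends — Jun 3, Jun 4, Jun 5 — lands on Thursday, 2031-06-05.
Adding 30 calendar days to 2031-06-05 gives 2031-07-05, which is the last day of the revision period.
Adding 55 calendar days to 2031-07-05 gives 2031-08-29, which is the date termination becomes effective. 2031-08-29 is a Friday and is not a listed holiday, so no roll-forward applies.

2031-08-29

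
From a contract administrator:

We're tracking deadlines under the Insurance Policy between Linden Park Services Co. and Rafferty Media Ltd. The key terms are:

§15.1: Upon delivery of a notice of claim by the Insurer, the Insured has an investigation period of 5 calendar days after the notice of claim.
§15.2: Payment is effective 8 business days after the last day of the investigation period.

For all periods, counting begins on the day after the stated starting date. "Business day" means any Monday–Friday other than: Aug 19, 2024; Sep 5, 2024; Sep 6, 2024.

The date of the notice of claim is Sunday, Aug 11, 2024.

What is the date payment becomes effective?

The last day of the investigation period: 5 calendar days after Aug 11, 2024 is Aug 16, 2024.
The date payment becomes effective: 8 business days after Friday, Aug 16, 2024, skipping weekends and the listed holiday on Aug 19 — Aug 20, Aug 21, Aug 22, Aug 23, Aug 26, Aug 27, Aug 28, Aug 29 — lands on Thursday, Aug 29, 2024.

Aug 29, 2024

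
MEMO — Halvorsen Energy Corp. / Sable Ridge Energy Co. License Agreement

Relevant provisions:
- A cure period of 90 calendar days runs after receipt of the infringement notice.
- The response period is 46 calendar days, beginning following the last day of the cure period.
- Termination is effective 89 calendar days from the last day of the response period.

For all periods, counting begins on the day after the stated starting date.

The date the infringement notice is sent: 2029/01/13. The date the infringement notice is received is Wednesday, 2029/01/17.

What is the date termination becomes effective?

Adding 90 calendar days to 2029/01/17 gives 2029/04/17, which is the last day of the cure period.
The last day of the response period: 2029/04/17 + 46 days = 2029/06/02.
The date termination becomes effective: 2029/06/02 + 89 days = 2029/08/30.

2029/08/30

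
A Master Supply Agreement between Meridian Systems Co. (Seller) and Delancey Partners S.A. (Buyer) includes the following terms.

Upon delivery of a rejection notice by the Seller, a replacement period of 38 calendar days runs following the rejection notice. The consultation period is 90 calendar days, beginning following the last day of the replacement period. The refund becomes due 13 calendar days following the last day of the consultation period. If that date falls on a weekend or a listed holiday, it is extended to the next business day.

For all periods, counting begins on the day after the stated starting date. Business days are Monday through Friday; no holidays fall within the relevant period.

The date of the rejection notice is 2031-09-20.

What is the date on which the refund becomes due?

2032-02-09

The last day of the replacement period: 38 calendar days after 2031-09-20 is 2031-10-28.
The last day of the consultation period: 90 calendar days after 2031-10-28 is 2032-01-26.
Adding 13 calendar days to 2032-01-26 gives 2032-02-08, which is the date on which the refund becomes due. That falls on a Sunday, so it rolls to the next business day, Monday, 2032-02-09.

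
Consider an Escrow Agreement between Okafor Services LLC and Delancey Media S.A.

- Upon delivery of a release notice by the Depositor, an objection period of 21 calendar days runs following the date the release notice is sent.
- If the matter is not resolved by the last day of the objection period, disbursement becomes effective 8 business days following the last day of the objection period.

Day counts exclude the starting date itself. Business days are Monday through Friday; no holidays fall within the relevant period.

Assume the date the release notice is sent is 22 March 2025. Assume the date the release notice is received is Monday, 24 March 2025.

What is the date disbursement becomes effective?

The last day of the objection period: 22 March 2025 + 21 days = 12 April 2025.
The date disbursement becomes effective: counting 8 business days from Saturday, 12 April 2025 (Apr 14, Apr 15, Apr 16, Apr 17, Apr 18, Apr 21, Apr 22, Apr 23, skipping weekends) reaches Wednesday, 23 April 2025.

23 April 2025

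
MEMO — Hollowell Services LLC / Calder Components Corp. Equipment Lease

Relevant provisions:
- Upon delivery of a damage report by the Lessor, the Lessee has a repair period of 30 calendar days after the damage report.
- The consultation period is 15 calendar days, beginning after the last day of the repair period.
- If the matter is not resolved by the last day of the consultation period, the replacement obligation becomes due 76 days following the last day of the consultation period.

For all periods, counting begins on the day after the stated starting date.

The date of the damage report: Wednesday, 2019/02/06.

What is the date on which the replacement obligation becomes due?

Adding 30 calendar days to 2019/02/06 gives 2019/03/08, which is the last day of the repair period.
Adding 15 calendar days to 2019/03/08 gives 2019/03/23, which is the last day of the consultation period.
Adding 76 calendar days to 2019/03/23 gives 2019/06/07, which is the date on which the replacement obligation becomes due.

2019/06/07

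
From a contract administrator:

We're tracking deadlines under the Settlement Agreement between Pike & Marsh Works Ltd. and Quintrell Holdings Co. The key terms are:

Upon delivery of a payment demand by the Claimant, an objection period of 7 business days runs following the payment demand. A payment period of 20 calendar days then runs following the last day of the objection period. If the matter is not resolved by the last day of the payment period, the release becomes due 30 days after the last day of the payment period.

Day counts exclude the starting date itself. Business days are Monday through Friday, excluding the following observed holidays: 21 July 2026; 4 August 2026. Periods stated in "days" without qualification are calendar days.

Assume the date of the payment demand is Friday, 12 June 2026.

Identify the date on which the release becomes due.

12 August 2026

The last day of the objection period: 7 business days after Friday, 12 June 2026, skipping weekends — Jun 15, Jun 16, Jun 17, Jun 18, Jun 19, Jun 22, Jun 23 — lands on Tuesday, 23 June 2026.
The last day of the payment period: 20 calendar days after 23 June 2026 is 13 July 2026.
The date on which the release becomes due: 30 calendar days after 13 July 2026 is 12 August 2026.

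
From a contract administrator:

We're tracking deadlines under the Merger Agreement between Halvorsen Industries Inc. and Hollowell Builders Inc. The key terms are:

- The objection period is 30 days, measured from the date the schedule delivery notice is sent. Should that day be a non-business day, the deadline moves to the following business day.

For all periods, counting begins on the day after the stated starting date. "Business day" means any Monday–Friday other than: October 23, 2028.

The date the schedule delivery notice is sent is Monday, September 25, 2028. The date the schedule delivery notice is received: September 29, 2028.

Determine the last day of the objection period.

October 25, 2028

The last day of the objection period: September 25, 2028 + 30 days = October 25, 2028. October 25, 2028 is a Wednesday and is not a listed holiday, so no roll-forward applies.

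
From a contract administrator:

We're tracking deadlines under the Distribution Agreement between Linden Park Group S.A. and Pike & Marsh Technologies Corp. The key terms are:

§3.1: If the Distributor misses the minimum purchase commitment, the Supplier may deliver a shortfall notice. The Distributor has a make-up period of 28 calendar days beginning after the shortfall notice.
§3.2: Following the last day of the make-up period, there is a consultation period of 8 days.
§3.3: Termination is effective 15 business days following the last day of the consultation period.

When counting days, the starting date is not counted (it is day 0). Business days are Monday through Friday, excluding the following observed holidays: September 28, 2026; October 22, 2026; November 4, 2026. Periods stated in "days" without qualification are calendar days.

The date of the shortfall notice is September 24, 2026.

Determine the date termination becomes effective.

November 23, 2026

Adding 28 calendar days to September 24, 2026 gives October 22, 2026, which is the last day of the make-up period.
The last day of the consultation period: 8 calendar days after October 22, 2026 is October 30, 2026.
The date termination becomes effective: 15 business days after Friday, October 30, 2026, skipping weekends and the listed holiday on Nov 4 — Nov 2, Nov 3, Nov 5, Nov 6, …, Nov 19, Nov 20, Nov 23 — lands on Monday, November 23, 2026.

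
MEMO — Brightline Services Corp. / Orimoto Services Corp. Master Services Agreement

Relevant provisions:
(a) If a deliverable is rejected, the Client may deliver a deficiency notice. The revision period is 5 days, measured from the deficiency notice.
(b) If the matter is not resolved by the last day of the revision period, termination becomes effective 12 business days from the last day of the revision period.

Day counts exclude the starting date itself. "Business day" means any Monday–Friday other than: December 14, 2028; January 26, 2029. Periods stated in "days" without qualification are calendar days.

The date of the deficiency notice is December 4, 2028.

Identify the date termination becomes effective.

Adding 5 calendar days to December 4, 2028 gives December 9, 2028, which is the last day of the revision period.
The date termination becomes effective: counting 12 business days from Saturday, December 9, 2028 (Dec 11, Dec 12, Dec 13, Dec 15, …, Dec 25, Dec 26, Dec 27, skipping weekends and the listed holiday on Dec 14) reaches Wednesday, December 27, 2028.

December 27, 2028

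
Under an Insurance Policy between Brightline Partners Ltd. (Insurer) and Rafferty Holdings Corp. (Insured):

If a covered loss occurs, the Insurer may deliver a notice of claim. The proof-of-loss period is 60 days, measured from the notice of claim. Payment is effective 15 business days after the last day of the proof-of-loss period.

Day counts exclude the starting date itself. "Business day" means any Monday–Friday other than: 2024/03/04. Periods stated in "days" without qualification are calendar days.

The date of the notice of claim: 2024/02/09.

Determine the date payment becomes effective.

2024/04/30

The last day of the proof-of-loss period: 60 calendar days after 2024/02/09 is 2024/04/09.
The date payment becomes effective: 15 business days after Tuesday, 2024/04/09, skipping weekends — Apr 10, Apr 11, Apr 12, Apr 15, …, Apr 26, Apr 29, Apr 30 — lands on Tuesday, 2024/04/30.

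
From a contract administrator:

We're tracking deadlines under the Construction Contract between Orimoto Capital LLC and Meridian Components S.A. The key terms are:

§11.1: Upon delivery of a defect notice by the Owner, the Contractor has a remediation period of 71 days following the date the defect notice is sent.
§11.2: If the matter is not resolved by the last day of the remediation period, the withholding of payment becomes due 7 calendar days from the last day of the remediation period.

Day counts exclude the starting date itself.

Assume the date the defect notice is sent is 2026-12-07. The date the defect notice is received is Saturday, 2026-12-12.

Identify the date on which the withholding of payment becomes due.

2027-02-23

The last day of the remediation period: 2026-12-07 + 71 days = 2027-02-16.
Adding 7 calendar days to 2027-02-16 gives 2027-02-23, which is the date on which the withholding of payment becomes due.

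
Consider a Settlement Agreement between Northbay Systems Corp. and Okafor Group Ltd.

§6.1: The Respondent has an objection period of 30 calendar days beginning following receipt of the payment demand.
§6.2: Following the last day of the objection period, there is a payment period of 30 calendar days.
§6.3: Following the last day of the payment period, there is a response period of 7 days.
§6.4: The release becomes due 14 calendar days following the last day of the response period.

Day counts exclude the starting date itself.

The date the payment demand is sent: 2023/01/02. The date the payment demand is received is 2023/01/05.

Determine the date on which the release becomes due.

2023/03/27

The last day of the objection period: 2023/01/05 + 30 days = 2023/02/04.
The last day of the payment period: 2023/02/04 + 30 days = 2023/03/06.
Adding 7 calendar days to 2023/03/06 gives 2023/03/13, which is the last day of the response period.
Adding 14 calendar days to 2023/03/13 gives 2023/03/27, which is the date on which the release becomes due.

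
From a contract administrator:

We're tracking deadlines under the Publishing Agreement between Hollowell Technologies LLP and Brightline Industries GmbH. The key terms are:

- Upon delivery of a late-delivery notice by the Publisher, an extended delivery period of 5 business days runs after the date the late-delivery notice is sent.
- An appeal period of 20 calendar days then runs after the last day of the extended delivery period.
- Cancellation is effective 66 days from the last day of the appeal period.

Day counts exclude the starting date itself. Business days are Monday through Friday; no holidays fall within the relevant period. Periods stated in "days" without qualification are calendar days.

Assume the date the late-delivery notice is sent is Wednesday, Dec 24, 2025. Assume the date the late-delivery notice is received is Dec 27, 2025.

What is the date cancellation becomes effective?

The last day of the extended delivery period: counting 5 business days from Wednesday, Dec 24, 2025 (Dec 25, Dec 26, Dec 29, Dec 30, Dec 31, skipping weekends) reaches Wednesday, Dec 31, 2025.
Adding 20 calendar days to Dec 31, 2025 gives Jan 20, 2026, which is the last day of the appeal period.
Adding 66 calendar days to Jan 20, 2026 gives Mar 27, 2026, which is the date cancellation becomes effective.

Mar 27, 2026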